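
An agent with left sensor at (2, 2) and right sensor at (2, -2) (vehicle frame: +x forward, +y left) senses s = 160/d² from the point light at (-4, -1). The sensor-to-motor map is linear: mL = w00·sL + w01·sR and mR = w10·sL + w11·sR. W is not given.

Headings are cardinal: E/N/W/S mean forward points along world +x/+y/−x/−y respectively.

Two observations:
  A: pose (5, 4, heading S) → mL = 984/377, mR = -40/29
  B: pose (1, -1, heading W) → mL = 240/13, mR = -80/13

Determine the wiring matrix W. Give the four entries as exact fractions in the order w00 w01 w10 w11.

1 1/2 0 -1/2

obs A: pose=(5,4,S) → sL=16/13, sR=80/29, mL=984/377, mR=-40/29
obs B: pose=(1,-1,W) → sL=160/13, sR=160/13, mL=240/13, mR=-80/13
sensor matrix S = [[16/13, 80/29], [160/13, 160/13]]; det S = -92160/4901
solve [mL_A; mL_B] = S·[w00; w01] and [mR_A; mR_B] = S·[w10; w11]:
  w00 = 1, w01 = 1/2, w10 = 0, w11 = -1/2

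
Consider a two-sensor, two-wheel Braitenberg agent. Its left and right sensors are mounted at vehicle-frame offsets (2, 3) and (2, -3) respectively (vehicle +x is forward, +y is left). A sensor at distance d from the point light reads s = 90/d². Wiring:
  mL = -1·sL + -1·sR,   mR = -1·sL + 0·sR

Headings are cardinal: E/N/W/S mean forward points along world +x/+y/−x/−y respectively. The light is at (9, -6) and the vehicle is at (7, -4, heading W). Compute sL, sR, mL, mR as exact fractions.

left sensor world pos  = (5, -7); dL² = 17
right sensor world pos = (5, -1); dR² = 41
sL = 90/17 = 90/17
sR = 90/41 = 90/41
mL = -1·sL + -1·sR = -5220/697
mR = -1·sL + 0·sR = -90/17

90/17 90/41 -5220/697 -90/17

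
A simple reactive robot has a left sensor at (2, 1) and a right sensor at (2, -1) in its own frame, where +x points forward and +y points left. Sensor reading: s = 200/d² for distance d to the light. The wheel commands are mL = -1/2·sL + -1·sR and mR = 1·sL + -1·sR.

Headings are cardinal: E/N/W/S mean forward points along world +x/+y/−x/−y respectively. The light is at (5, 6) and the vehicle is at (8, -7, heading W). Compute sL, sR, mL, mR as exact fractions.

200/197 40/29 -10780/5713 -2080/5713

left sensor world pos  = (6, -8); dL² = 197
right sensor world pos = (6, -6); dR² = 145
sL = 200/197 = 200/197
sR = 200/145 = 40/29
mL = -1/2·sL + -1·sR = -10780/5713
mR = 1·sL + -1·sR = -2080/5713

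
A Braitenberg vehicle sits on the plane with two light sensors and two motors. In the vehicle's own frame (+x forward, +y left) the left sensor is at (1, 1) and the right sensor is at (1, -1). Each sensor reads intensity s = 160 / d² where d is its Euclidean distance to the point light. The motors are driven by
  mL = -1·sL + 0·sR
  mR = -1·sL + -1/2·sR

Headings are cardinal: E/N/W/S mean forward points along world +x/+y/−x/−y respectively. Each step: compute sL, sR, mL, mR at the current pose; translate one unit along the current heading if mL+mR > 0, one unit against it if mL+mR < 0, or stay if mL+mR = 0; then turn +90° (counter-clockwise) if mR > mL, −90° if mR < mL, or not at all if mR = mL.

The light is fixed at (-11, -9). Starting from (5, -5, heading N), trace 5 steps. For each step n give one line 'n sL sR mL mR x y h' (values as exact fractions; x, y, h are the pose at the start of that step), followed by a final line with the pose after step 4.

0 16/25 80/157 -16/25 -3512/3925 5 -5 N
1 32/61 160/293 -32/61 -14256/17873 5 -6 E
2 8/13 4/5 -8/13 -66/65 4 -6 S
3 32/41 160/221 -32/41 -10352/9061 4 -5 W
4 16/25 80/157 -16/25 -3512/3925 5 -5 N
final 5 -6 E

n=0: pose=(5,-5,N); sL=16/25, sR=80/157; mL=-16/25, mR=-3512/3925; mL+mR=-6024/3925 → advance -1; mR−mL=-40/157 → turn -1·90°
n=1: pose=(5,-6,E); sL=32/61, sR=160/293; mL=-32/61, mR=-14256/17873; mL+mR=-23632/17873 → advance -1; mR−mL=-80/293 → turn -1·90°
n=2: pose=(4,-6,S); sL=8/13, sR=4/5; mL=-8/13, mR=-66/65; mL+mR=-106/65 → advance -1; mR−mL=-2/5 → turn -1·90°
n=3: pose=(4,-5,W); sL=32/41, sR=160/221; mL=-32/41, mR=-10352/9061; mL+mR=-17424/9061 → advance -1; mR−mL=-80/221 → turn -1·90°
n=4: pose=(5,-5,N); sL=16/25, sR=80/157; mL=-16/25, mR=-3512/3925; mL+mR=-6024/3925 → advance -1; mR−mL=-40/157 → turn -1·90°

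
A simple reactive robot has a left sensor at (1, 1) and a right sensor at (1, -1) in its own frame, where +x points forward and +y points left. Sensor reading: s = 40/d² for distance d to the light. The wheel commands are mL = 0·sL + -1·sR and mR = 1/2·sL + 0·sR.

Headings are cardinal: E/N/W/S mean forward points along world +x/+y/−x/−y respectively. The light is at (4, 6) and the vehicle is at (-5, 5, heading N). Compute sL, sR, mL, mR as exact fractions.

2/5 5/8 -5/8 1/5

left sensor world pos  = (-6, 6); dL² = 100
right sensor world pos = (-4, 6); dR² = 64
sL = 40/100 = 2/5
sR = 40/64 = 5/8
mL = 0·sL + -1·sR = -5/8
mR = 1/2·sL + 0·sR = 1/5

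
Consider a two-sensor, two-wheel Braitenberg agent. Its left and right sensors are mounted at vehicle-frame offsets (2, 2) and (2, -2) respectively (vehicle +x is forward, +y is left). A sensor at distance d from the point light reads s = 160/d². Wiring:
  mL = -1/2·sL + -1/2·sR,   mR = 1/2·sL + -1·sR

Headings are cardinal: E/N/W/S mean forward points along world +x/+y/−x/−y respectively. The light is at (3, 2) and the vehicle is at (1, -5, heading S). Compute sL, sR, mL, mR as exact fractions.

160/81 160/97 -14240/7857 -5200/7857

left sensor world pos  = (3, -7); dL² = 81
right sensor world pos = (-1, -7); dR² = 97
sL = 160/81 = 160/81
sR = 160/97 = 160/97
mL = -1/2·sL + -1/2·sR = -14240/7857
mR = 1/2·sL + -1·sR = -5200/7857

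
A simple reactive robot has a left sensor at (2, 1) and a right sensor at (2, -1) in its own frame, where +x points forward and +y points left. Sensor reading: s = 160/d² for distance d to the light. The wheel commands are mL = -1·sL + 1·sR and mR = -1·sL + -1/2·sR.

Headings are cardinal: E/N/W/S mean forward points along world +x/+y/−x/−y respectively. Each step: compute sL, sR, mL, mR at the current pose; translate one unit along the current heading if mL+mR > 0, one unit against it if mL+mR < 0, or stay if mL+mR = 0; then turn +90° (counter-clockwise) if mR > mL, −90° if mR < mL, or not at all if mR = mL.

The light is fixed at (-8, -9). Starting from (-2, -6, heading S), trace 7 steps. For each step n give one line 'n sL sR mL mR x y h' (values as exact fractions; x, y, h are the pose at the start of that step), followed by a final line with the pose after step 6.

0 16/5 80/13 192/65 -408/65 -2 -6 S
1 32/5 160/41 -512/205 -1712/205 -2 -5 W
2 20/9 8/5 -28/45 -136/45 -1 -5 N
3 160/97 32/17 384/1649 -4272/1649 -1 -6 E
4 16/5 80/13 192/65 -408/65 -2 -6 S
5 32/5 160/41 -512/205 -1712/205 -2 -5 W
6 20/9 8/5 -28/45 -136/45 -1 -5 N
final -1 -6 E

n=0: pose=(-2,-6,S); sL=16/5, sR=80/13; mL=192/65, mR=-408/65; mL+mR=-216/65 → advance -1; mR−mL=-120/13 → turn -1·90°
n=1: pose=(-2,-5,W); sL=32/5, sR=160/41; mL=-512/205, mR=-1712/205; mL+mR=-2224/205 → advance -1; mR−mL=-240/41 → turn -1·90°
n=2: pose=(-1,-5,N); sL=20/9, sR=8/5; mL=-28/45, mR=-136/45; mL+mR=-164/45 → advance -1; mR−mL=-12/5 → turn -1·90°
n=3: pose=(-1,-6,E); sL=160/97, sR=32/17; mL=384/1649, mR=-4272/1649; mL+mR=-3888/1649 → advance -1; mR−mL=-48/17 → turn -1·90°
n=4: pose=(-2,-6,S); sL=16/5, sR=80/13; mL=192/65, mR=-408/65; mL+mR=-216/65 → advance -1; mR−mL=-120/13 → turn -1·90°
n=5: pose=(-2,-5,W); sL=32/5, sR=160/41; mL=-512/205, mR=-1712/205; mL+mR=-2224/205 → advance -1; mR−mL=-240/41 → turn -1·90°
n=6: pose=(-1,-5,N); sL=20/9, sR=8/5; mL=-28/45, mR=-136/45; mL+mR=-164/45 → advance -1; mR−mL=-12/5 → turn -1·90°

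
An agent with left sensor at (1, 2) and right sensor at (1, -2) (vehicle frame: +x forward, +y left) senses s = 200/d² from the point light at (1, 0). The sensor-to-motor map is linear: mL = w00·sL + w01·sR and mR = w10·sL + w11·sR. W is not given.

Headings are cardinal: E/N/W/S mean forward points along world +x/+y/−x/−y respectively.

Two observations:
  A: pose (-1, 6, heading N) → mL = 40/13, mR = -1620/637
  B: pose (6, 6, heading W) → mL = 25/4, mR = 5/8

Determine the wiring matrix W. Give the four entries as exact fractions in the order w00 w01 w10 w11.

obs A: pose=(-1,6,N) → sL=40/13, sR=200/49, mL=40/13, mR=-1620/637
obs B: pose=(6,6,W) → sL=25/4, sR=5/2, mL=25/4, mR=5/8
sensor matrix S = [[40/13, 200/49], [25/4, 5/2]]; det S = -11350/637
solve [mL_A; mL_B] = S·[w00; w01] and [mR_A; mR_B] = S·[w10; w11]:
  w00 = 1, w01 = 0, w10 = 1/2, w11 = -1

1 0 1/2 -1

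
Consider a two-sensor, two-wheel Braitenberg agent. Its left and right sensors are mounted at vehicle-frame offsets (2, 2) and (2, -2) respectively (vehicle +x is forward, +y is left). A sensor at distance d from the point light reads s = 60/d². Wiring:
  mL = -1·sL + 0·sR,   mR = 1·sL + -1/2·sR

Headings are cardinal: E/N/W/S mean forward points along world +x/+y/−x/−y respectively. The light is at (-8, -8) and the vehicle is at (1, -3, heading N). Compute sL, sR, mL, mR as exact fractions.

left sensor world pos  = (-1, -1); dL² = 98
right sensor world pos = (3, -1); dR² = 170
sL = 60/98 = 30/49
sR = 60/170 = 6/17
mL = -1·sL + 0·sR = -30/49
mR = 1·sL + -1/2·sR = 363/833

30/49 6/17 -30/49 363/833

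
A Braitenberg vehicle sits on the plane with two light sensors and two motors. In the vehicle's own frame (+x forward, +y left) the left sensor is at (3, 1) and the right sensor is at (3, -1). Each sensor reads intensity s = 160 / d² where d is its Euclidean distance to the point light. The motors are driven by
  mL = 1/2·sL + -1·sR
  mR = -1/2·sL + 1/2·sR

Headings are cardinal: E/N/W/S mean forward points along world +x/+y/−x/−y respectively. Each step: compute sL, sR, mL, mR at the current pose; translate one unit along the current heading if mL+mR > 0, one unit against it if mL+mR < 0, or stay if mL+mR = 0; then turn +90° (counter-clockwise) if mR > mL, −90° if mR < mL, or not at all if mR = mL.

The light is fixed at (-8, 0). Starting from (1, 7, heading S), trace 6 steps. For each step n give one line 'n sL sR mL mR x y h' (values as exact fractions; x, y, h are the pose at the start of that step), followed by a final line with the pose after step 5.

0 40/29 2 -38/29 9/29 1 7 S
1 32/45 160/193 -4112/8685 512/8685 1 8 E
2 16/17 80/101 -552/1717 -128/1717 0 8 N
3 160/61 160/89 -2640/5429 -2240/5429 0 7 W
4 40/29 2 -38/29 9/29 1 7 S
5 32/45 160/193 -4112/8685 512/8685 1 8 E
final 0 8 N

n=0: pose=(1,7,S); sL=40/29, sR=2; mL=-38/29, mR=9/29; mL+mR=-1 → advance -1; mR−mL=47/29 → turn +1·90°
n=1: pose=(1,8,E); sL=32/45, sR=160/193; mL=-4112/8685, mR=512/8685; mL+mR=-80/193 → advance -1; mR−mL=4624/8685 → turn +1·90°
n=2: pose=(0,8,N); sL=16/17, sR=80/101; mL=-552/1717, mR=-128/1717; mL+mR=-40/101 → advance -1; mR−mL=424/1717 → turn +1·90°
n=3: pose=(0,7,W); sL=160/61, sR=160/89; mL=-2640/5429, mR=-2240/5429; mL+mR=-80/89 → advance -1; mR−mL=400/5429 → turn +1·90°
n=4: pose=(1,7,S); sL=40/29, sR=2; mL=-38/29, mR=9/29; mL+mR=-1 → advance -1; mR−mL=47/29 → turn +1·90°
n=5: pose=(1,8,E); sL=32/45, sR=160/193; mL=-4112/8685, mR=512/8685; mL+mR=-80/193 → advance -1; mR−mL=4624/8685 → turn +1·90°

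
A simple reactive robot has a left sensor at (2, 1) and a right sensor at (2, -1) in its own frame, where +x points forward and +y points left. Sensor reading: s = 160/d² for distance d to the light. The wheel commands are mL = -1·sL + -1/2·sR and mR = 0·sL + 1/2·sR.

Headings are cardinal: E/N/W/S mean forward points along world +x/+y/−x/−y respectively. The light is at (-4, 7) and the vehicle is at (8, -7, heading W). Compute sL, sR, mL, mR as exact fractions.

left sensor world pos  = (6, -8); dL² = 325
right sensor world pos = (6, -6); dR² = 269
sL = 160/325 = 32/65
sR = 160/269 = 160/269
mL = -1·sL + -1/2·sR = -13808/17485
mR = 0·sL + 1/2·sR = 80/269

32/65 160/269 -13808/17485 80/269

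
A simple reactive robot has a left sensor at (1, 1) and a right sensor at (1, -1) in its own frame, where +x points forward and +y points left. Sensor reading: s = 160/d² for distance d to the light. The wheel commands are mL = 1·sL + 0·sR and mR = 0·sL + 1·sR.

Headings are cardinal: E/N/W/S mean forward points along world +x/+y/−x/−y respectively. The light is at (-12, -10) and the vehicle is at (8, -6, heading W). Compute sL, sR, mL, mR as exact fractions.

16/37 80/193 16/37 80/193

left sensor world pos  = (7, -7); dL² = 370
right sensor world pos = (7, -5); dR² = 386
sL = 160/370 = 16/37
sR = 160/386 = 80/193
mL = 1·sL + 0·sR = 16/37
mR = 0·sL + 1·sR = 80/193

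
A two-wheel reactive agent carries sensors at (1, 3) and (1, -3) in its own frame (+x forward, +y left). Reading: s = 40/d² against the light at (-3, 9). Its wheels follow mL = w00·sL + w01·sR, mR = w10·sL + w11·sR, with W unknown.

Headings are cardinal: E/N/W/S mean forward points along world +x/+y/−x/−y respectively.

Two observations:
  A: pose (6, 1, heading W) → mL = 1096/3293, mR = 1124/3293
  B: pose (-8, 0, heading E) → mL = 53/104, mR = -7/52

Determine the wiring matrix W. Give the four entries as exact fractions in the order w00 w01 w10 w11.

obs A: pose=(6,1,W) → sL=8/37, sR=40/89, mL=1096/3293, mR=1124/3293
obs B: pose=(-8,0,E) → sL=10/13, sR=1/4, mL=53/104, mR=-7/52
sensor matrix S = [[8/37, 40/89], [10/13, 1/4]]; det S = -12486/42809
solve [mL_A; mL_B] = S·[w00; w01] and [mR_A; mR_B] = S·[w10; w11]:
  w00 = 1/2, w01 = 1/2, w10 = -1/2, w11 = 1

1/2 1/2 -1/2 1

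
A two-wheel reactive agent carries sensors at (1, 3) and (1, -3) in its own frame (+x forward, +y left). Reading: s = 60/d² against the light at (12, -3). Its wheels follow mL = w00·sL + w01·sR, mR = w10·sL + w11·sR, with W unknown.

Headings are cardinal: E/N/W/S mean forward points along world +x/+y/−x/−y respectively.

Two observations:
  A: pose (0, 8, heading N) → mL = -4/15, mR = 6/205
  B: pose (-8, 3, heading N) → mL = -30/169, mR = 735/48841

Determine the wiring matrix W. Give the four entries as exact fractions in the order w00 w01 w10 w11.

obs A: pose=(0,8,N) → sL=20/123, sR=4/15, mL=-4/15, mR=6/205
obs B: pose=(-8,3,N) → sL=30/289, sR=30/169, mL=-30/169, mR=735/48841
sensor matrix S = [[20/123, 4/15], [30/289, 30/169]]; det S = 2368/2002481
solve [mL_A; mL_B] = S·[w00; w01] and [mR_A; mR_B] = S·[w10; w11]:
  w00 = 0, w01 = -1, w10 = 1, w11 = -1/2

0 -1 1 -1/2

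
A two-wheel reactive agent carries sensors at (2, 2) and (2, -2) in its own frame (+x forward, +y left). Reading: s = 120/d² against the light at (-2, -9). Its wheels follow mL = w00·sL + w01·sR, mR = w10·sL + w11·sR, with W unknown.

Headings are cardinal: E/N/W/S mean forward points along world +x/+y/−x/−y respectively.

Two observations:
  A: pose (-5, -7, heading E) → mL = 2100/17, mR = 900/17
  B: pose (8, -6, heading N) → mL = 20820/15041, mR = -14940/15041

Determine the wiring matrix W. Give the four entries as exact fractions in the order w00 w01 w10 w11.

1/2 1 -1 1/2

obs A: pose=(-5,-7,E) → sL=120/17, sR=120, mL=2100/17, mR=900/17
obs B: pose=(8,-6,N) → sL=120/89, sR=120/169, mL=20820/15041, mR=-14940/15041
sensor matrix S = [[120/17, 120], [120/89, 120/169]]; det S = -40089600/255697
solve [mL_A; mL_B] = S·[w00; w01] and [mR_A; mR_B] = S·[w10; w11]:
  w00 = 1/2, w01 = 1, w10 = -1, w11 = 1/2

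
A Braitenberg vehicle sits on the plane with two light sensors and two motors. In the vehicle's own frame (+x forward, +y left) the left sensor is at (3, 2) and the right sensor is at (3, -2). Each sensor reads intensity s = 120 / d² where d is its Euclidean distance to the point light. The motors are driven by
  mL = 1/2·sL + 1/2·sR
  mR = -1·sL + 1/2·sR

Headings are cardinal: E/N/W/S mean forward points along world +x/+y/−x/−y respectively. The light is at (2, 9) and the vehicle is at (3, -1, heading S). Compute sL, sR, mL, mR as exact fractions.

left sensor world pos  = (5, -4); dL² = 178
right sensor world pos = (1, -4); dR² = 170
sL = 120/178 = 60/89
sR = 120/170 = 12/17
mL = 1/2·sL + 1/2·sR = 1044/1513
mR = -1·sL + 1/2·sR = -486/1513

60/89 12/17 1044/1513 -486/1513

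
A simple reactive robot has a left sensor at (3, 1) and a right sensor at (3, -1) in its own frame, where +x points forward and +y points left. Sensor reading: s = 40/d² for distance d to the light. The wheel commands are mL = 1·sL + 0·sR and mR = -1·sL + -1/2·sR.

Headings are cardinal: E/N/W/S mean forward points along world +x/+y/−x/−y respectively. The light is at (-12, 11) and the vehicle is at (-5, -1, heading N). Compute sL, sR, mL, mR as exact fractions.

left sensor world pos  = (-6, 2); dL² = 117
right sensor world pos = (-4, 2); dR² = 145
sL = 40/117 = 40/117
sR = 40/145 = 8/29
mL = 1·sL + 0·sR = 40/117
mR = -1·sL + -1/2·sR = -1628/3393

40/117 8/29 40/117 -1628/3393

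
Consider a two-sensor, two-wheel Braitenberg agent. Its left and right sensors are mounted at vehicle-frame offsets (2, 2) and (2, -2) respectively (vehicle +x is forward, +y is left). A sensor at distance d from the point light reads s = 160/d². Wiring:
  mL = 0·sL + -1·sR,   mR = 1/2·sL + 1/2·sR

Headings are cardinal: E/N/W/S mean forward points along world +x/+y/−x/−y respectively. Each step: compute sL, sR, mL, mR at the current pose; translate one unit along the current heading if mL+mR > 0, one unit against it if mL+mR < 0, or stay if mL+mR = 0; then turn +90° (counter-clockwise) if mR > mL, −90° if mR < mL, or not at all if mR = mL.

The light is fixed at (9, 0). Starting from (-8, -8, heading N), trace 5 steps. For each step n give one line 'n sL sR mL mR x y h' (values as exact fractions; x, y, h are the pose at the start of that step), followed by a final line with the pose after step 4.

n=0: pose=(-8,-8,N); sL=160/397, sR=160/261; mL=-160/261, mR=52640/103617; mL+mR=-10880/103617 → advance -1; mR−mL=38720/34539 → turn +1·90°
n=1: pose=(-8,-9,W); sL=80/241, sR=16/41; mL=-16/41, mR=3568/9881; mL+mR=-288/9881 → advance -1; mR−mL=7424/9881 → turn +1·90°
n=2: pose=(-7,-9,S); sL=160/317, sR=32/89; mL=-32/89, mR=12192/28213; mL+mR=2048/28213 → advance +1; mR−mL=22336/28213 → turn +1·90°
n=3: pose=(-7,-10,E); sL=8/13, sR=8/17; mL=-8/17, mR=120/221; mL+mR=16/221 → advance +1; mR−mL=224/221 → turn +1·90°
n=4: pose=(-6,-10,N); sL=160/353, sR=160/233; mL=-160/233, mR=46880/82249; mL+mR=-9600/82249 → advance -1; mR−mL=103360/82249 → turn +1·90°

0 160/397 160/261 -160/261 52640/103617 -8 -8 N
1 80/241 16/41 -16/41 3568/9881 -8 -9 W
2 160/317 32/89 -32/89 12192/28213 -7 -9 S
3 8/13 8/17 -8/17 120/221 -7 -10 E
4 160/353 160/233 -160/233 46880/82249 -6 -10 N
final -6 -11 W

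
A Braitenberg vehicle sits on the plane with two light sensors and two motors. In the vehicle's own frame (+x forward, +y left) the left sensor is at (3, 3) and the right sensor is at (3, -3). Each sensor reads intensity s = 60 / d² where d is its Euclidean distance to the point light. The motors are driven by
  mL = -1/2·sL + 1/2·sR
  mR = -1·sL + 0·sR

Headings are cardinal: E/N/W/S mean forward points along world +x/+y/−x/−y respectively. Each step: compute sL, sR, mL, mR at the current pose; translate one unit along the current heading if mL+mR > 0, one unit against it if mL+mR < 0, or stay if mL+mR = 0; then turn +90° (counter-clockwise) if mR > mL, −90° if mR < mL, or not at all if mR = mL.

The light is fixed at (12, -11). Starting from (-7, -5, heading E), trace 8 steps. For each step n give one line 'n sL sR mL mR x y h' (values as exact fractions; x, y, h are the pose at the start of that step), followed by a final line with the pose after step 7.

n=0: pose=(-7,-5,E); sL=60/337, sR=12/53; mL=432/17861, mR=-60/337; mL+mR=-2748/17861 → advance -1; mR−mL=-3612/17861 → turn -1·90°
n=1: pose=(-8,-5,S); sL=30/149, sR=30/269; mL=-1800/40081, mR=-30/149; mL+mR=-9870/40081 → advance -1; mR−mL=-6270/40081 → turn -1·90°
n=2: pose=(-8,-4,W); sL=12/109, sR=60/629; mL=-504/68561, mR=-12/109; mL+mR=-8052/68561 → advance -1; mR−mL=-7044/68561 → turn -1·90°
n=3: pose=(-7,-4,N); sL=15/146, sR=15/89; mL=855/25988, mR=-15/146; mL+mR=-1815/25988 → advance -1; mR−mL=-3525/25988 → turn -1·90°
n=4: pose=(-7,-5,E); sL=60/337, sR=12/53; mL=432/17861, mR=-60/337; mL+mR=-2748/17861 → advance -1; mR−mL=-3612/17861 → turn -1·90°
n=5: pose=(-8,-5,S); sL=30/149, sR=30/269; mL=-1800/40081, mR=-30/149; mL+mR=-9870/40081 → advance -1; mR−mL=-6270/40081 → turn -1·90°
n=6: pose=(-8,-4,W); sL=12/109, sR=60/629; mL=-504/68561, mR=-12/109; mL+mR=-8052/68561 → advance -1; mR−mL=-7044/68561 → turn -1·90°
n=7: pose=(-7,-4,N); sL=15/146, sR=15/89; mL=855/25988, mR=-15/146; mL+mR=-1815/25988 → advance -1; mR−mL=-3525/25988 → turn -1·90°

0 60/337 12/53 432/17861 -60/337 -7 -5 E
1 30/149 30/269 -1800/40081 -30/149 -8 -5 S
2 12/109 60/629 -504/68561 -12/109 -8 -4 W
3 15/146 15/89 855/25988 -15/146 -7 -4 N
4 60/337 12/53 432/17861 -60/337 -7 -5 E
5 30/149 30/269 -1800/40081 -30/149 -8 -5 S
6 12/109 60/629 -504/68561 -12/109 -8 -4 W
7 15/146 15/89 855/25988 -15/146 -7 -4 N
final -7 -5 E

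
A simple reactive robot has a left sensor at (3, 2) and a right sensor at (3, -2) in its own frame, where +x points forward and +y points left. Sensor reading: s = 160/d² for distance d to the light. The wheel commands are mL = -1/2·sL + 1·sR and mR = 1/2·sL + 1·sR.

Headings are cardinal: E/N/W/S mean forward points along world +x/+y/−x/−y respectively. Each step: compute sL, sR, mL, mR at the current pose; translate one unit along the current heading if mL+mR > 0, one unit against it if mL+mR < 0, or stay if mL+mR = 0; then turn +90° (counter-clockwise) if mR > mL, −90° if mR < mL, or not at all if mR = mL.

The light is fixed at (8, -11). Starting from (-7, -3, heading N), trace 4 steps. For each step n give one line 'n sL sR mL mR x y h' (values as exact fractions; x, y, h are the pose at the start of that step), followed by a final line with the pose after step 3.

0 16/41 16/29 424/1189 888/1189 -7 -3 N
1 160/373 32/89 4816/33197 19056/33197 -7 -2 W
2 20/29 4/9 26/261 206/261 -8 -2 S
3 160/269 32/41 5328/11029 11888/11029 -8 -3 E
final -7 -3 N

n=0: pose=(-7,-3,N); sL=16/41, sR=16/29; mL=424/1189, mR=888/1189; mL+mR=32/29 → advance +1; mR−mL=16/41 → turn +1·90°
n=1: pose=(-7,-2,W); sL=160/373, sR=32/89; mL=4816/33197, mR=19056/33197; mL+mR=64/89 → advance +1; mR−mL=160/373 → turn +1·90°
n=2: pose=(-8,-2,S); sL=20/29, sR=4/9; mL=26/261, mR=206/261; mL+mR=8/9 → advance +1; mR−mL=20/29 → turn +1·90°
n=3: pose=(-8,-3,E); sL=160/269, sR=32/41; mL=5328/11029, mR=11888/11029; mL+mR=64/41 → advance +1; mR−mL=160/269 → turn +1·90°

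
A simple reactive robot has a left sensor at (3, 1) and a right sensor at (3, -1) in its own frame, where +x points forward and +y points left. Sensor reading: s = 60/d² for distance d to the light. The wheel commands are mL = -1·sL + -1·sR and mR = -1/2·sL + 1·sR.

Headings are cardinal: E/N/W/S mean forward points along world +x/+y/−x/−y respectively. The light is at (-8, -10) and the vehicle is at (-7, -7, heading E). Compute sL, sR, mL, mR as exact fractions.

15/8 3 -39/8 33/16

left sensor world pos  = (-4, -6); dL² = 32
right sensor world pos = (-4, -8); dR² = 20
sL = 60/32 = 15/8
sR = 60/20 = 3
mL = -1·sL + -1·sR = -39/8
mR = -1/2·sL + 1·sR = 33/16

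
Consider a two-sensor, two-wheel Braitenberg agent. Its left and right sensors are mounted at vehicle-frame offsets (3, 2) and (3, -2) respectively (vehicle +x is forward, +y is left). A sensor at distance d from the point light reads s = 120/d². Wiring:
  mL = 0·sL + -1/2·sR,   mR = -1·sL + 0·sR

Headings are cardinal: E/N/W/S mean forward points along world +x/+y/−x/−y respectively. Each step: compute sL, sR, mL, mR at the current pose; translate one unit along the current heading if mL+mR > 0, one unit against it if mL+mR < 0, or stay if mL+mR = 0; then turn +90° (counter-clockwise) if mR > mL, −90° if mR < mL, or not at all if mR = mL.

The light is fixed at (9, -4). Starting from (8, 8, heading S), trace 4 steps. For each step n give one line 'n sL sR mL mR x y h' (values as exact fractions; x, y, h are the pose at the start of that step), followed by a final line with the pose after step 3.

n=0: pose=(8,8,S); sL=60/41, sR=4/3; mL=-2/3, mR=-60/41; mL+mR=-262/123 → advance -1; mR−mL=-98/123 → turn -1·90°
n=1: pose=(8,9,W); sL=120/137, sR=120/241; mL=-60/241, mR=-120/137; mL+mR=-37140/33017 → advance -1; mR−mL=-20700/33017 → turn -1·90°
n=2: pose=(9,9,N); sL=6/13, sR=6/13; mL=-3/13, mR=-6/13; mL+mR=-9/13 → advance -1; mR−mL=-3/13 → turn -1·90°
n=3: pose=(9,8,E); sL=24/41, sR=120/109; mL=-60/109, mR=-24/41; mL+mR=-5076/4469 → advance -1; mR−mL=-156/4469 → turn -1·90°

0 60/41 4/3 -2/3 -60/41 8 8 S
1 120/137 120/241 -60/241 -120/137 8 9 W
2 6/13 6/13 -3/13 -6/13 9 9 N
3 24/41 120/109 -60/109 -24/41 9 8 E
final 8 8 S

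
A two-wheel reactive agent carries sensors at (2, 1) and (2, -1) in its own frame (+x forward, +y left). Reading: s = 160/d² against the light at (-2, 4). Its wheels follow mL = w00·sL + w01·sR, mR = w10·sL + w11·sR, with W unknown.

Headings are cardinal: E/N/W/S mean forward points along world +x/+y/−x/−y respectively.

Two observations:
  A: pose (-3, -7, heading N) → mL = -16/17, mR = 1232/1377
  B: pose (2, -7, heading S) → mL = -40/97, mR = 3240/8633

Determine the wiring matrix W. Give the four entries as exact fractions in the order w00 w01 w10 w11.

-1/2 0 1 -1/2

obs A: pose=(-3,-7,N) → sL=32/17, sR=160/81, mL=-16/17, mR=1232/1377
obs B: pose=(2,-7,S) → sL=80/97, sR=80/89, mL=-40/97, mR=3240/8633
sensor matrix S = [[32/17, 160/81], [80/97, 80/89]]; det S = 747520/11887641
solve [mL_A; mL_B] = S·[w00; w01] and [mR_A; mR_B] = S·[w10; w11]:
  w00 = -1/2, w01 = 0, w10 = 1, w11 = -1/2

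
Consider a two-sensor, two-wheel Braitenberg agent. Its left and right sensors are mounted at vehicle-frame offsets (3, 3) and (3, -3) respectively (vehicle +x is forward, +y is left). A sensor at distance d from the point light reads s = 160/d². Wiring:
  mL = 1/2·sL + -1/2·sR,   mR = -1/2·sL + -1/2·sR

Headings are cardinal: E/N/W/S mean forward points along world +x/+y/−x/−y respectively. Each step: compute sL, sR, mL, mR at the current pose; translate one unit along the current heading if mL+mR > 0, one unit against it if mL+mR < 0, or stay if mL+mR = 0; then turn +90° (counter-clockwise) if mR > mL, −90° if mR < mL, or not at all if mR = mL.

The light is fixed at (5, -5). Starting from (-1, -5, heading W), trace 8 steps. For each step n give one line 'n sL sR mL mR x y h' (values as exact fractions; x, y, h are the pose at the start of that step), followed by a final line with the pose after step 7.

0 16/9 16/9 0 -16/9 -1 -5 W
1 160/73 160/13 -4800/949 -6880/949 0 -5 N
2 20 8 6 -14 0 -6 E
3 32/5 160/97 1152/485 -1952/485 -1 -6 S
4 16/9 16/9 0 -16/9 -1 -5 W
5 160/73 160/13 -4800/949 -6880/949 0 -5 N
6 20 8 6 -14 0 -6 E
7 32/5 160/97 1152/485 -1952/485 -1 -6 S
final -1 -5 W

n=0: pose=(-1,-5,W); sL=16/9, sR=16/9; mL=0, mR=-16/9; mL+mR=-16/9 → advance -1; mR−mL=-16/9 → turn -1·90°
n=1: pose=(0,-5,N); sL=160/73, sR=160/13; mL=-4800/949, mR=-6880/949; mL+mR=-160/13 → advance -1; mR−mL=-160/73 → turn -1·90°
n=2: pose=(0,-6,E); sL=20, sR=8; mL=6, mR=-14; mL+mR=-8 → advance -1; mR−mL=-20 → turn -1·90°
n=3: pose=(-1,-6,S); sL=32/5, sR=160/97; mL=1152/485, mR=-1952/485; mL+mR=-160/97 → advance -1; mR−mL=-32/5 → turn -1·90°
n=4: pose=(-1,-5,W); sL=16/9, sR=16/9; mL=0, mR=-16/9; mL+mR=-16/9 → advance -1; mR−mL=-16/9 → turn -1·90°
n=5: pose=(0,-5,N); sL=160/73, sR=160/13; mL=-4800/949, mR=-6880/949; mL+mR=-160/13 → advance -1; mR−mL=-160/73 → turn -1·90°
n=6: pose=(0,-6,E); sL=20, sR=8; mL=6, mR=-14; mL+mR=-8 → advance -1; mR−mL=-20 → turn -1·90°
n=7: pose=(-1,-6,S); sL=32/5, sR=160/97; mL=1152/485, mR=-1952/485; mL+mR=-160/97 → advance -1; mR−mL=-32/5 → turn -1·90°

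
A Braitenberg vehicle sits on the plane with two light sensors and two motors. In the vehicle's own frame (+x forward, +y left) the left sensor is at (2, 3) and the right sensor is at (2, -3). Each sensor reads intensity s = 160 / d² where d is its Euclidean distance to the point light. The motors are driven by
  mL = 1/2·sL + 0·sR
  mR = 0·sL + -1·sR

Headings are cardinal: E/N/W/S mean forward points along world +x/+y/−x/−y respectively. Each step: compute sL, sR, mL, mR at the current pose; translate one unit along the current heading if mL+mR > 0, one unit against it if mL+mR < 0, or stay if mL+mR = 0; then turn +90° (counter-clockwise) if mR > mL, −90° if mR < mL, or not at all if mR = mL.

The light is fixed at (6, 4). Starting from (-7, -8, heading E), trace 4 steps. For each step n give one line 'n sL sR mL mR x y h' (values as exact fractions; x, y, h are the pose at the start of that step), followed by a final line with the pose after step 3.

n=0: pose=(-7,-8,E); sL=80/101, sR=80/173; mL=40/101, mR=-80/173; mL+mR=-1160/17473 → advance -1; mR−mL=-15000/17473 → turn -1·90°
n=1: pose=(-8,-8,S); sL=160/317, sR=32/97; mL=80/317, mR=-32/97; mL+mR=-2384/30749 → advance -1; mR−mL=-17904/30749 → turn -1·90°
n=2: pose=(-8,-7,W); sL=40/113, sR=1/2; mL=20/113, mR=-1/2; mL+mR=-73/226 → advance -1; mR−mL=-153/226 → turn -1·90°
n=3: pose=(-7,-7,N); sL=160/337, sR=160/181; mL=80/337, mR=-160/181; mL+mR=-39440/60997 → advance -1; mR−mL=-68400/60997 → turn -1·90°

0 80/101 80/173 40/101 -80/173 -7 -8 E
1 160/317 32/97 80/317 -32/97 -8 -8 S
2 40/113 1/2 20/113 -1/2 -8 -7 W
3 160/337 160/181 80/337 -160/181 -7 -7 N
final -7 -8 E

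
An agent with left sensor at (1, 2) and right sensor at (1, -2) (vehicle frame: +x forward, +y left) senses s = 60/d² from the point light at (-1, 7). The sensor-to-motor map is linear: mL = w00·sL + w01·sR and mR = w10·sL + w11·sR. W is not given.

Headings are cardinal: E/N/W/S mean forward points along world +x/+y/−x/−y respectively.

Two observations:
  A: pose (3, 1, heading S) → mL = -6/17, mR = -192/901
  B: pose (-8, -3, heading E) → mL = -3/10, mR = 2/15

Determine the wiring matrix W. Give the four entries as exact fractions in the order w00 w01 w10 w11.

-1/2 0 1/2 -1/2

obs A: pose=(3,1,S) → sL=12/17, sR=60/53, mL=-6/17, mR=-192/901
obs B: pose=(-8,-3,E) → sL=3/5, sR=1/3, mL=-3/10, mR=2/15
sensor matrix S = [[12/17, 60/53], [3/5, 1/3]]; det S = -400/901
solve [mL_A; mL_B] = S·[w00; w01] and [mR_A; mR_B] = S·[w10; w11]:
  w00 = -1/2, w01 = 0, w10 = 1/2, w11 = -1/2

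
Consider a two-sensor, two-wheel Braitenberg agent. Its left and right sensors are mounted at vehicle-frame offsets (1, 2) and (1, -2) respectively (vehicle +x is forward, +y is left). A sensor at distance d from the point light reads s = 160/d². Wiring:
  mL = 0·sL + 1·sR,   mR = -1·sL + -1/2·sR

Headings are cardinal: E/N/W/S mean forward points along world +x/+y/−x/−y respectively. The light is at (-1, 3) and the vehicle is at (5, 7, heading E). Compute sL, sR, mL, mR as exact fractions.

32/17 160/53 160/53 -3056/901

left sensor world pos  = (6, 9); dL² = 85
right sensor world pos = (6, 5); dR² = 53
sL = 160/85 = 32/17
sR = 160/53 = 160/53
mL = 0·sL + 1·sR = 160/53
mR = -1·sL + -1/2·sR = -3056/901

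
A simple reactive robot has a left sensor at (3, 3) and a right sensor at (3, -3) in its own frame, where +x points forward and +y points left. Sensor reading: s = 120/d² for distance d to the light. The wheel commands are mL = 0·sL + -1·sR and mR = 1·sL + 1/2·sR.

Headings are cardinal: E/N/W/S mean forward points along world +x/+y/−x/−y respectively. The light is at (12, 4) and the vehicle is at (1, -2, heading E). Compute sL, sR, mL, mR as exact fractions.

left sensor world pos  = (4, 1); dL² = 73
right sensor world pos = (4, -5); dR² = 145
sL = 120/73 = 120/73
sR = 120/145 = 24/29
mL = 0·sL + -1·sR = -24/29
mR = 1·sL + 1/2·sR = 4356/2117

120/73 24/29 -24/29 4356/2117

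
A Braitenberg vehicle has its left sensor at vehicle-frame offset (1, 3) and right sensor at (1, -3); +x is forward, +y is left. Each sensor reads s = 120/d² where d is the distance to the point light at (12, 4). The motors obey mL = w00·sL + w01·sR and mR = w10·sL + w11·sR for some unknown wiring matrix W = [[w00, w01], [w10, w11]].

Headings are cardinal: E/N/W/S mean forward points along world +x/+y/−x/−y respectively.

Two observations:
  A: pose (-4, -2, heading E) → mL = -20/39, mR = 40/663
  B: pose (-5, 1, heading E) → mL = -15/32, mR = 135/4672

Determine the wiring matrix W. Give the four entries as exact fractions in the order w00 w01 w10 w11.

obs A: pose=(-4,-2,E) → sL=20/39, sR=20/51, mL=-20/39, mR=40/663
obs B: pose=(-5,1,E) → sL=15/32, sR=30/73, mL=-15/32, mR=135/4672
sensor matrix S = [[20/39, 20/51], [15/32, 30/73]]; det S = 3475/129064
solve [mL_A; mL_B] = S·[w00; w01] and [mR_A; mR_B] = S·[w10; w11]:
  w00 = -1, w01 = 0, w10 = 1/2, w11 = -1/2

-1 0 1/2 -1/2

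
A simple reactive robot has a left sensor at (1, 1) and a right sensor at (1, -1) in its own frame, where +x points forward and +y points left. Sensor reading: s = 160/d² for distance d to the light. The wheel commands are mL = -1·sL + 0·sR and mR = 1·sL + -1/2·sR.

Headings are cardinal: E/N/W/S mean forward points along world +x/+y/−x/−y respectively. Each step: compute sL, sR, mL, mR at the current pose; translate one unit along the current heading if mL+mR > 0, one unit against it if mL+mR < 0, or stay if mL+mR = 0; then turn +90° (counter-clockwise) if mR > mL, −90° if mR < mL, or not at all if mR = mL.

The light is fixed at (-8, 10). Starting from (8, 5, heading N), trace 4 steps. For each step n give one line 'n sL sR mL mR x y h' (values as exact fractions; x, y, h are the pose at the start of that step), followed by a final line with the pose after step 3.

0 160/241 32/61 -160/241 5904/14701 8 5 N
1 80/137 16/25 -80/137 904/3425 8 4 W
2 160/373 32/61 -160/373 3792/22753 9 4 S
3 8/17 4/9 -8/17 38/153 9 5 E
final 8 5 N

n=0: pose=(8,5,N); sL=160/241, sR=32/61; mL=-160/241, mR=5904/14701; mL+mR=-16/61 → advance -1; mR−mL=15664/14701 → turn +1·90°
n=1: pose=(8,4,W); sL=80/137, sR=16/25; mL=-80/137, mR=904/3425; mL+mR=-8/25 → advance -1; mR−mL=2904/3425 → turn +1·90°
n=2: pose=(9,4,S); sL=160/373, sR=32/61; mL=-160/373, mR=3792/22753; mL+mR=-16/61 → advance -1; mR−mL=13552/22753 → turn +1·90°
n=3: pose=(9,5,E); sL=8/17, sR=4/9; mL=-8/17, mR=38/153; mL+mR=-2/9 → advance -1; mR−mL=110/153 → turn +1·90°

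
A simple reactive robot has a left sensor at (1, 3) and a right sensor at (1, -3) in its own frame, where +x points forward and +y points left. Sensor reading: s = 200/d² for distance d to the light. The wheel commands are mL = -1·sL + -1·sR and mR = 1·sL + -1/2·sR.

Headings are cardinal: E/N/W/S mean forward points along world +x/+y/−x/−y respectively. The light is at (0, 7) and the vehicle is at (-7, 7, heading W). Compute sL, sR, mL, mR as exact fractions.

left sensor world pos  = (-8, 4); dL² = 73
right sensor world pos = (-8, 10); dR² = 73
sL = 200/73 = 200/73
sR = 200/73 = 200/73
mL = -1·sL + -1·sR = -400/73
mR = 1·sL + -1/2·sR = 100/73

200/73 200/73 -400/73 100/73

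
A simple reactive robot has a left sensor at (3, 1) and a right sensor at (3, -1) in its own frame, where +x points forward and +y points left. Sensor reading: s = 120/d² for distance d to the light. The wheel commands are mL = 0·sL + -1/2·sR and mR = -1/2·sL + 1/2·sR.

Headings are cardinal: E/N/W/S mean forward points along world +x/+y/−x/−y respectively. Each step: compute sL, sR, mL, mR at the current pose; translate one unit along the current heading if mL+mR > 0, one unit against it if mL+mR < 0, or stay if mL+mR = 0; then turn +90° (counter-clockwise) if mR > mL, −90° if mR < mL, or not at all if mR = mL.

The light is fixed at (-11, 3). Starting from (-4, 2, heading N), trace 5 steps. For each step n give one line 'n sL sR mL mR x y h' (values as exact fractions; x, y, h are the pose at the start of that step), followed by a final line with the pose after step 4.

0 3 30/17 -15/17 -21/34 -4 2 N
1 24/5 120/17 -60/17 96/85 -4 1 W
2 60/53 60/37 -30/37 480/1961 -3 1 S
3 120/121 24/25 -12/25 -48/3025 -3 2 E
4 3 30/17 -15/17 -21/34 -4 2 N
final -4 1 W

n=0: pose=(-4,2,N); sL=3, sR=30/17; mL=-15/17, mR=-21/34; mL+mR=-3/2 → advance -1; mR−mL=9/34 → turn +1·90°
n=1: pose=(-4,1,W); sL=24/5, sR=120/17; mL=-60/17, mR=96/85; mL+mR=-12/5 → advance -1; mR−mL=396/85 → turn +1·90°
n=2: pose=(-3,1,S); sL=60/53, sR=60/37; mL=-30/37, mR=480/1961; mL+mR=-30/53 → advance -1; mR−mL=2070/1961 → turn +1·90°
n=3: pose=(-3,2,E); sL=120/121, sR=24/25; mL=-12/25, mR=-48/3025; mL+mR=-60/121 → advance -1; mR−mL=1404/3025 → turn +1·90°
n=4: pose=(-4,2,N); sL=3, sR=30/17; mL=-15/17, mR=-21/34; mL+mR=-3/2 → advance -1; mR−mL=9/34 → turn +1·90°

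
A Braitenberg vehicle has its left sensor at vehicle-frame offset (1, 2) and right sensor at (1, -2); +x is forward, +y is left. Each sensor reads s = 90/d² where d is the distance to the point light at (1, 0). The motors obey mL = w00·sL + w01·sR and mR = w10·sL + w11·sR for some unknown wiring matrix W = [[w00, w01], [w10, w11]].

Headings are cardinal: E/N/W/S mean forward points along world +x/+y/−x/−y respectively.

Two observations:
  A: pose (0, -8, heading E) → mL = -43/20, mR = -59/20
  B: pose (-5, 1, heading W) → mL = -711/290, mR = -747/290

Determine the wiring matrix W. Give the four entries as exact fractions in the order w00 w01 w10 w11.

obs A: pose=(0,-8,E) → sL=5/2, sR=9/10, mL=-43/20, mR=-59/20
obs B: pose=(-5,1,W) → sL=9/5, sR=45/29, mL=-711/290, mR=-747/290
sensor matrix S = [[5/2, 9/10], [9/5, 45/29]]; det S = 1638/725
solve [mL_A; mL_B] = S·[w00; w01] and [mR_A; mR_B] = S·[w10; w11]:
  w00 = -1/2, w01 = -1, w10 = -1, w11 = -1/2

-1/2 -1 -1 -1/2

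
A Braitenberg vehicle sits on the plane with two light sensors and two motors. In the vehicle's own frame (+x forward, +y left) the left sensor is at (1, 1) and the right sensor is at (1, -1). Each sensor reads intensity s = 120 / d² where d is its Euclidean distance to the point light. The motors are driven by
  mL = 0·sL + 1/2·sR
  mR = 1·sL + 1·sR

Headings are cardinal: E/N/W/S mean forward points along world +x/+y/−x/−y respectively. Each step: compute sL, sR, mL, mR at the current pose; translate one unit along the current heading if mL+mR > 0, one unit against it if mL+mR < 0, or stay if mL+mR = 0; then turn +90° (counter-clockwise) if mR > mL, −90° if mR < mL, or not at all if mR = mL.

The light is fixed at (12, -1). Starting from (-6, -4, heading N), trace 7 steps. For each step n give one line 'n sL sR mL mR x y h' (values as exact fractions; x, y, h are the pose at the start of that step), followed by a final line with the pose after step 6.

0 24/73 120/293 60/293 15792/21389 -6 -4 N
1 12/37 60/181 30/181 4392/6697 -6 -3 W
2 40/111 120/409 60/409 29680/45399 -7 -3 S
3 15/41 6/17 3/17 501/697 -7 -4 E
4 24/73 120/293 60/293 15792/21389 -6 -4 N
5 12/37 60/181 30/181 4392/6697 -6 -3 W
6 40/111 120/409 60/409 29680/45399 -7 -3 S
final -7 -4 E

n=0: pose=(-6,-4,N); sL=24/73, sR=120/293; mL=60/293, mR=15792/21389; mL+mR=20172/21389 → advance +1; mR−mL=11412/21389 → turn +1·90°
n=1: pose=(-6,-3,W); sL=12/37, sR=60/181; mL=30/181, mR=4392/6697; mL+mR=5502/6697 → advance +1; mR−mL=3282/6697 → turn +1·90°
n=2: pose=(-7,-3,S); sL=40/111, sR=120/409; mL=60/409, mR=29680/45399; mL+mR=36340/45399 → advance +1; mR−mL=23020/45399 → turn +1·90°
n=3: pose=(-7,-4,E); sL=15/41, sR=6/17; mL=3/17, mR=501/697; mL+mR=624/697 → advance +1; mR−mL=378/697 → turn +1·90°
n=4: pose=(-6,-4,N); sL=24/73, sR=120/293; mL=60/293, mR=15792/21389; mL+mR=20172/21389 → advance +1; mR−mL=11412/21389 → turn +1·90°
n=5: pose=(-6,-3,W); sL=12/37, sR=60/181; mL=30/181, mR=4392/6697; mL+mR=5502/6697 → advance +1; mR−mL=3282/6697 → turn +1·90°
n=6: pose=(-7,-3,S); sL=40/111, sR=120/409; mL=60/409, mR=29680/45399; mL+mR=36340/45399 → advance +1; mR−mL=23020/45399 → turn +1·90°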